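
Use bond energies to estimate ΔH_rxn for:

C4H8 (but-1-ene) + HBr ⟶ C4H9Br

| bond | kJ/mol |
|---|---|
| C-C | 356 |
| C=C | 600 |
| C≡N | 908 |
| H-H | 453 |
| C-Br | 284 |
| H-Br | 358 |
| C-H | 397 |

Bonds broken (reactants):
  C-C: 2 × 356 = 712
  C-H: 8 × 397 = 3176
  C=C: 1 × 600 = 600
  H-Br: 1 × 358 = 358
  Σ(broken) = 4846 kJ
Bonds formed (products):
  C-Br: 1 × 284 = 284
  C-C: 3 × 356 = 1068
  C-H: 9 × 397 = 3573
  Σ(formed) = 4925 kJ
ΔH = Σ(broken) − Σ(formed) = 4846 − 4925 = −79 kJ

ΔH ≈ −79 kJ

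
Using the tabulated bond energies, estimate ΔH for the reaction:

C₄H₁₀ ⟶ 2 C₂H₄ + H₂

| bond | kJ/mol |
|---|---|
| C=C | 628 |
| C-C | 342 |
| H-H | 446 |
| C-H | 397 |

Bonds broken (reactants):
  C-C: 3 × 342 = 1026
  C-H: 10 × 397 = 3970
  Σ(broken) = 4996 kJ
Bonds formed (products):
  C-H: 8 × 397 = 3176
  C=C: 2 × 628 = 1256
  H-H: 1 × 446 = 446
  Σ(formed) = 4878 kJ
ΔH = Σ(broken) − Σ(formed) = 4996 − 4878 = +118 kJ

ΔH ≈ +118 kJ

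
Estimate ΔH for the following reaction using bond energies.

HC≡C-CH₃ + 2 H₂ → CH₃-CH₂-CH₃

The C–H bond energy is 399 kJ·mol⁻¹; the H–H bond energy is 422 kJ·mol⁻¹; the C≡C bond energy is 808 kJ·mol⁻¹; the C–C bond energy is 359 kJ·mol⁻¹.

ΔH ≈ −303 kJ

Bonds broken (reactants):
  C≡C: 1 × 808 = 808
  C–C: 1 × 359 = 359
  C–H: 4 × 399 = 1596
  H–H: 2 × 422 = 844
  Σ(broken) = 3607 kJ
Bonds formed (products):
  C–C: 2 × 359 = 718
  C–H: 8 × 399 = 3192
  Σ(formed) = 3910 kJ
ΔH = Σ(broken) − Σ(formed) = 3607 − 3910 = −303 kJ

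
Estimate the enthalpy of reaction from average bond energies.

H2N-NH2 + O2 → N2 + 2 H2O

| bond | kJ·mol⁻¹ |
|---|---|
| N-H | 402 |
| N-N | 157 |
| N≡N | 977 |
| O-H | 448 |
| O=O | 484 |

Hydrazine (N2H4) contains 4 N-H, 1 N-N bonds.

Bonds broken (reactants):
  N-H: 4 × 402 = 1608
  N-N: 1 × 157 = 157
  O=O: 1 × 484 = 484
  Σ(broken) = 2249 kJ
Bonds formed (products):
  N≡N: 1 × 977 = 977
  O-H: 4 × 448 = 1792
  Σ(formed) = 2769 kJ
ΔH = Σ(broken) − Σ(formed) = 2249 − 2769 = −520 kJ

ΔH ≈ −520 kJ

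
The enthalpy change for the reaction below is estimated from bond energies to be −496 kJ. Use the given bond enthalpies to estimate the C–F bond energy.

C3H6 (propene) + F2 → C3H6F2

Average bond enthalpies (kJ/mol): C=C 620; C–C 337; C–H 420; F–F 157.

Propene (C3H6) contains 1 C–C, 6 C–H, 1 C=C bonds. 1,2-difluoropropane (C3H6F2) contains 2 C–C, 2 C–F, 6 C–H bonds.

Let D be the C–F bond energy.
Σ(broken) = 1×337 + 6×420 + 1×620 + 1×157 = 3634
Σ(formed) = 2×337 + 2×D + 6×420 = 3194 + 2D
ΔH = Σ(broken) − Σ(formed) = (3634) − (3194 + 2D) = +440 − 2D
Setting this equal to −496 kJ gives 2D = 936, so D = 468 kJ/mol.

D(C–F) ≈ 468 kJ/mol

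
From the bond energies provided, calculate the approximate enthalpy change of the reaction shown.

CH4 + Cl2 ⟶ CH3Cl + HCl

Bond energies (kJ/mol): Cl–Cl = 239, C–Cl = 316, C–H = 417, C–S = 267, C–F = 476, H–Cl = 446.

Bonds broken (reactants):
  C–H: 4 × 417 = 1668
  Cl–Cl: 1 × 239 = 239
  Σ(broken) = 1907 kJ
Bonds formed (products):
  C–Cl: 1 × 316 = 316
  C–H: 3 × 417 = 1251
  H–Cl: 1 × 446 = 446
  Σ(formed) = 2013 kJ
ΔH = Σ(broken) − Σ(formed) = 1907 − 2013 = −106 kJ

ΔH ≈ −106 kJ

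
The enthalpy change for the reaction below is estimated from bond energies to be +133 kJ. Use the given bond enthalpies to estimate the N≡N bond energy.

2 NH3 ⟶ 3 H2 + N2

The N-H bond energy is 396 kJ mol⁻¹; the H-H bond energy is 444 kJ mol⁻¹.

Let D be the N≡N bond energy.
Σ(broken) = 6×396 = 2376
Σ(formed) = 3×444 + 1×D = 1332 + D
ΔH = Σ(broken) − Σ(formed) = (2376) − (1332 + D) = +1044 − D
Setting this equal to +133 kJ gives D = 911 kJ/mol.

D(N≡N) ≈ 911 kJ/mol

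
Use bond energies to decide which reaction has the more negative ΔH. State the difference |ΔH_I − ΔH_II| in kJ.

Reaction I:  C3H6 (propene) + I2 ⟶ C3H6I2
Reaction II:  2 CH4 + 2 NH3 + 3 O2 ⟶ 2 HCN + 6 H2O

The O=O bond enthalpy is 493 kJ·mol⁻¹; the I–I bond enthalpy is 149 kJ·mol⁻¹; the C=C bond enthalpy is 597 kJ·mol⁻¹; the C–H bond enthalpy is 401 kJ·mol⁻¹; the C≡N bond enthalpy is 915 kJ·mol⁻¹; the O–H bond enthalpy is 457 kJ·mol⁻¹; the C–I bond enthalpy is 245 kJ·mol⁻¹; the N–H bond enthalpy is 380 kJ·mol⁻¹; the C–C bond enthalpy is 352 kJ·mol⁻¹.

Reaction II, by 1053 kJ

Reaction I:
  Bonds broken (reactants):
    C–C: 1 × 352 = 352
    C–H: 6 × 401 = 2406
    C=C: 1 × 597 = 597
    I–I: 1 × 149 = 149
    Σ(broken) = 3504 kJ
  Bonds formed (products):
    C–C: 2 × 352 = 704
    C–H: 6 × 401 = 2406
    C–I: 2 × 245 = 490
    Σ(formed) = 3600 kJ
  ΔH_I = 3504 − 3600 = −96 kJ
Reaction II:
  Bonds broken (reactants):
    C–H: 8 × 401 = 3208
    N–H: 6 × 380 = 2280
    O=O: 3 × 493 = 1479
    Σ(broken) = 6967 kJ
  Bonds formed (products):
    C≡N: 2 × 915 = 1830
    C–H: 2 × 401 = 802
    O–H: 12 × 457 = 5484
    Σ(formed) = 8116 kJ
  ΔH_II = 6967 − 8116 = −1149 kJ
ΔH_I − ΔH_II = +1053 kJ, so reaction II has the more negative ΔH; |ΔH_I − ΔH_II| = 1053 kJ.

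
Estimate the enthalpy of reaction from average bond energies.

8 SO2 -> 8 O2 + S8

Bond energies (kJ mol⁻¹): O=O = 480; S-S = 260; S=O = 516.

Bonds broken (reactants):
  S=O: 16 × 516 = 8256
  Σ(broken) = 8256 kJ
Bonds formed (products):
  O=O: 8 × 480 = 3840
  S-S: 8 × 260 = 2080
  Σ(formed) = 5920 kJ
ΔH = Σ(broken) − Σ(formed) = 8256 − 5920 = +2336 kJ

ΔH ≈ +2336 kJ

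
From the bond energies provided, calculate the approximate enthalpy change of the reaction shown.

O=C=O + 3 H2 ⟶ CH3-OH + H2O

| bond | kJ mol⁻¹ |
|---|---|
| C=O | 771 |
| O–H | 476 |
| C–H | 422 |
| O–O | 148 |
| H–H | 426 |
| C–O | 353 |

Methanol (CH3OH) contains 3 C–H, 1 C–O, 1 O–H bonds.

ΔH ≈ −227 kJ

Bonds broken (reactants):
  C=O: 2 × 771 = 1542
  H–H: 3 × 426 = 1278
  Σ(broken) = 2820 kJ
Bonds formed (products):
  C–H: 3 × 422 = 1266
  C–O: 1 × 353 = 353
  O–H: 3 × 476 = 1428
  Σ(formed) = 3047 kJ
ΔH = Σ(broken) − Σ(formed) = 2820 − 3047 = −227 kJ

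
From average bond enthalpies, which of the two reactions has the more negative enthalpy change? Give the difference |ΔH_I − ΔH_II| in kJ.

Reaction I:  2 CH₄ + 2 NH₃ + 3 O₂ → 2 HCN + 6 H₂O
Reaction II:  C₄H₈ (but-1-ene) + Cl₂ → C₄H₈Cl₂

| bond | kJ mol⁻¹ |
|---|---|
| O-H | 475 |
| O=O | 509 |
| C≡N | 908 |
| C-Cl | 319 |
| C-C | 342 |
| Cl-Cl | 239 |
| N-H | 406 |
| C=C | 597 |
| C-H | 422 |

Reaction I:
  Bonds broken (reactants):
    C-H: 8 × 422 = 3376
    N-H: 6 × 406 = 2436
    O=O: 3 × 509 = 1527
    Σ(broken) = 7339 kJ
  Bonds formed (products):
    C≡N: 2 × 908 = 1816
    C-H: 2 × 422 = 844
    O-H: 12 × 475 = 5700
    Σ(formed) = 8360 kJ
  ΔH_I = 7339 − 8360 = −1021 kJ
Reaction II:
  Bonds broken (reactants):
    C-C: 2 × 342 = 684
    C-H: 8 × 422 = 3376
    C=C: 1 × 597 = 597
    Cl-Cl: 1 × 239 = 239
    Σ(broken) = 4896 kJ
  Bonds formed (products):
    C-C: 3 × 342 = 1026
    C-Cl: 2 × 319 = 638
    C-H: 8 × 422 = 3376
    Σ(formed) = 5040 kJ
  ΔH_II = 4896 − 5040 = −144 kJ
ΔH_I − ΔH_II = −877 kJ, so reaction I has the more negative ΔH; |ΔH_I − ΔH_II| = 877 kJ.

Reaction I, by 877 kJ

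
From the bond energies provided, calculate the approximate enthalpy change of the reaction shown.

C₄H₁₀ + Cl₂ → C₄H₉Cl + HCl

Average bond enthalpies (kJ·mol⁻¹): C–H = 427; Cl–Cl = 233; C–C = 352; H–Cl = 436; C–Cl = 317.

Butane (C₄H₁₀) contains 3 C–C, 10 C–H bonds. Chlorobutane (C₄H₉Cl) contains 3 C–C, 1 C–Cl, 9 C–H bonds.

ΔH ≈ −93 kJ

Bonds broken (reactants):
  C–C: 3 × 352 = 1056
  C–H: 10 × 427 = 4270
  Cl–Cl: 1 × 233 = 233
  Σ(broken) = 5559 kJ
Bonds formed (products):
  C–C: 3 × 352 = 1056
  C–Cl: 1 × 317 = 317
  C–H: 9 × 427 = 3843
  H–Cl: 1 × 436 = 436
  Σ(formed) = 5652 kJ
ΔH = Σ(broken) − Σ(formed) = 5559 − 5652 = −93 kJ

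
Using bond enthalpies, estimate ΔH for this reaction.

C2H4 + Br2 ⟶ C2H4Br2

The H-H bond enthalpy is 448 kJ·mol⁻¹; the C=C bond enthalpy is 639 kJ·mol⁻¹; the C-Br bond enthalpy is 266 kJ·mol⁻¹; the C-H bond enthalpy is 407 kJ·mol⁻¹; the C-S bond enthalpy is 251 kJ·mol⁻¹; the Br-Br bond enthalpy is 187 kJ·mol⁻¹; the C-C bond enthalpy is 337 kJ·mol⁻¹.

ΔH ≈ −43 kJ

Bonds broken (reactants):
  Br-Br: 1 × 187 = 187
  C-H: 4 × 407 = 1628
  C=C: 1 × 639 = 639
  Σ(broken) = 2454 kJ
Bonds formed (products):
  C-Br: 2 × 266 = 532
  C-C: 1 × 337 = 337
  C-H: 4 × 407 = 1628
  Σ(formed) = 2497 kJ
ΔH = Σ(broken) − Σ(formed) = 2454 − 2497 = −43 kJ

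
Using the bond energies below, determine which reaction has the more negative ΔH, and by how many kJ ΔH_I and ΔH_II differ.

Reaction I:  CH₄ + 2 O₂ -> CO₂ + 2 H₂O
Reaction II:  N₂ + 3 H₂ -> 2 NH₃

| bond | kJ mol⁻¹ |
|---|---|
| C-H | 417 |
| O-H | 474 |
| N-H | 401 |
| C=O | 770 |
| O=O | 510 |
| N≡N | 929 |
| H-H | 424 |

Reaction I:
  Bonds broken (reactants):
    C-H: 4 × 417 = 1668
    O=O: 2 × 510 = 1020
    Σ(broken) = 2688 kJ
  Bonds formed (products):
    C=O: 2 × 770 = 1540
    O-H: 4 × 474 = 1896
    Σ(formed) = 3436 kJ
  ΔH_I = 2688 − 3436 = −748 kJ
Reaction II:
  Bonds broken (reactants):
    H-H: 3 × 424 = 1272
    N≡N: 1 × 929 = 929
    Σ(broken) = 2201 kJ
  Bonds formed (products):
    N-H: 6 × 401 = 2406
    Σ(formed) = 2406 kJ
  ΔH_II = 2201 − 2406 = −205 kJ
ΔH_I − ΔH_II = −543 kJ, so reaction I has the more negative ΔH; |ΔH_I − ΔH_II| = 543 kJ.

Reaction I, by 543 kJ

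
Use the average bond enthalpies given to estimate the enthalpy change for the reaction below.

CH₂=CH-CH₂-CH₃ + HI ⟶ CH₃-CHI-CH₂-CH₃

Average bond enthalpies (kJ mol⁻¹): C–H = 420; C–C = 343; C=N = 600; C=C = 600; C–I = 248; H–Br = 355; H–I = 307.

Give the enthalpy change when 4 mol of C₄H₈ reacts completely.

Bonds broken (reactants):
  C–C: 2 × 343 = 686
  C–H: 8 × 420 = 3360
  C=C: 1 × 600 = 600
  H–I: 1 × 307 = 307
  Σ(broken) = 4953 kJ
Bonds formed (products):
  C–C: 3 × 343 = 1029
  C–H: 9 × 420 = 3780
  C–I: 1 × 248 = 248
  Σ(formed) = 5057 kJ
ΔH = Σ(broken) − Σ(formed) = 4953 − 5057 = −104 kJ
For 4× the reaction as written: 4 × (−104) = −416 kJ

ΔH = −416 kJ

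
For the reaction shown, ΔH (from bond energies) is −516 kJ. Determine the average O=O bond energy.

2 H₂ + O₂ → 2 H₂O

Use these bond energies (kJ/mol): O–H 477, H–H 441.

D(O=O) ≈ 510 kJ/mol

Let D be the O=O bond energy.
Σ(broken) = 2×441 + 1×D = 882 + D
Σ(formed) = 4×477 = 1908
ΔH = Σ(broken) − Σ(formed) = (882 + D) − (1908) = −1026 + D
Setting this equal to −516 kJ gives D = 510 kJ/mol.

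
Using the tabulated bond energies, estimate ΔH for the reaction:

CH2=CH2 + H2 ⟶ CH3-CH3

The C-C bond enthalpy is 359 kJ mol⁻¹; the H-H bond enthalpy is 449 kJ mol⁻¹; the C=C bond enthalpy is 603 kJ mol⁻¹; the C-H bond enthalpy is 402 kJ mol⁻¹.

Bonds broken (reactants):
  C-H: 4 × 402 = 1608
  C=C: 1 × 603 = 603
  H-H: 1 × 449 = 449
  Σ(broken) = 2660 kJ
Bonds formed (products):
  C-C: 1 × 359 = 359
  C-H: 6 × 402 = 2412
  Σ(formed) = 2771 kJ
ΔH = Σ(broken) − Σ(formed) = 2660 − 2771 = −111 kJ

ΔH ≈ −111 kJ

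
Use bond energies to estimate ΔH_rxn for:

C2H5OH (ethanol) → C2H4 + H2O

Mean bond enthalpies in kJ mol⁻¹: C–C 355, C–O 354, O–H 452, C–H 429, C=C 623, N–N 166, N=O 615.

Bonds broken (reactants):
  C–C: 1 × 355 = 355
  C–H: 5 × 429 = 2145
  C–O: 1 × 354 = 354
  O–H: 1 × 452 = 452
  Σ(broken) = 3306 kJ
Bonds formed (products):
  C–H: 4 × 429 = 1716
  C=C: 1 × 623 = 623
  O–H: 2 × 452 = 904
  Σ(formed) = 3243 kJ
ΔH = Σ(broken) − Σ(formed) = 3306 − 3243 = +63 kJ

ΔH ≈ +63 kJ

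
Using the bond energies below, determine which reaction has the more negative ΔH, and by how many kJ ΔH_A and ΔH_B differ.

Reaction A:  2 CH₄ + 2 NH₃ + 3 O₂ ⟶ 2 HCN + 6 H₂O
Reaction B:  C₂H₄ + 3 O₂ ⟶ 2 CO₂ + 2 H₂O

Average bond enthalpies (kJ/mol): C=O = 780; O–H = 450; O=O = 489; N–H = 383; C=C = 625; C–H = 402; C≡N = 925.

Reaction B, by 147 kJ

Reaction A:
  Bonds broken (reactants):
    C–H: 8 × 402 = 3216
    N–H: 6 × 383 = 2298
    O=O: 3 × 489 = 1467
    Σ(broken) = 6981 kJ
  Bonds formed (products):
    C≡N: 2 × 925 = 1850
    C–H: 2 × 402 = 804
    O–H: 12 × 450 = 5400
    Σ(formed) = 8054 kJ
  ΔH_A = 6981 − 8054 = −1073 kJ
Reaction B:
  Bonds broken (reactants):
    C–H: 4 × 402 = 1608
    C=C: 1 × 625 = 625
    O=O: 3 × 489 = 1467
    Σ(broken) = 3700 kJ
  Bonds formed (products):
    C=O: 4 × 780 = 3120
    O–H: 4 × 450 = 1800
    Σ(formed) = 4920 kJ
  ΔH_B = 3700 − 4920 = −1220 kJ
ΔH_A − ΔH_B = +147 kJ, so reaction B has the more negative ΔH; |ΔH_A − ΔH_B| = 147 kJ.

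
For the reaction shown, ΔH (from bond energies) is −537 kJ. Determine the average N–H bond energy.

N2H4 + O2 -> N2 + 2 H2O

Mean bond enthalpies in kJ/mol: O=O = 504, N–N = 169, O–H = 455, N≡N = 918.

D(N–H) ≈ 382 kJ/mol

Let D be the N–H bond energy.
Σ(broken) = 4×D + 1×169 + 1×504 = 673 + 4D
Σ(formed) = 1×918 + 4×455 = 2738
ΔH = Σ(broken) − Σ(formed) = (673 + 4D) − (2738) = −2065 + 4D
Setting this equal to −537 kJ gives 4D = 1528, so D = 382 kJ/mol.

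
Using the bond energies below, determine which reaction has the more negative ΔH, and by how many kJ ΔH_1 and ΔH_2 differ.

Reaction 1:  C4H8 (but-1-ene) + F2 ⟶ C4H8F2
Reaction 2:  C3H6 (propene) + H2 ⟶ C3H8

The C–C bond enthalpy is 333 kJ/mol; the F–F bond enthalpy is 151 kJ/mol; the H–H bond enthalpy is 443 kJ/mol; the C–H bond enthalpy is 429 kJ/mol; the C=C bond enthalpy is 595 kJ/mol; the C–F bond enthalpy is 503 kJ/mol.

Reaction 1, by 440 kJ

Reaction 1:
  Bonds broken (reactants):
    C–C: 2 × 333 = 666
    C–H: 8 × 429 = 3432
    C=C: 1 × 595 = 595
    F–F: 1 × 151 = 151
    Σ(broken) = 4844 kJ
  Bonds formed (products):
    C–C: 3 × 333 = 999
    C–F: 2 × 503 = 1006
    C–H: 8 × 429 = 3432
    Σ(formed) = 5437 kJ
  ΔH_1 = 4844 − 5437 = −593 kJ
Reaction 2:
  Bonds broken (reactants):
    C–C: 1 × 333 = 333
    C–H: 6 × 429 = 2574
    C=C: 1 × 595 = 595
    H–H: 1 × 443 = 443
    Σ(broken) = 3945 kJ
  Bonds formed (products):
    C–C: 2 × 333 = 666
    C–H: 8 × 429 = 3432
    Σ(formed) = 4098 kJ
  ΔH_2 = 3945 − 4098 = −153 kJ
ΔH_1 − ΔH_2 = −440 kJ, so reaction 1 has the more negative ΔH; |ΔH_1 − ΔH_2| = 440 kJ.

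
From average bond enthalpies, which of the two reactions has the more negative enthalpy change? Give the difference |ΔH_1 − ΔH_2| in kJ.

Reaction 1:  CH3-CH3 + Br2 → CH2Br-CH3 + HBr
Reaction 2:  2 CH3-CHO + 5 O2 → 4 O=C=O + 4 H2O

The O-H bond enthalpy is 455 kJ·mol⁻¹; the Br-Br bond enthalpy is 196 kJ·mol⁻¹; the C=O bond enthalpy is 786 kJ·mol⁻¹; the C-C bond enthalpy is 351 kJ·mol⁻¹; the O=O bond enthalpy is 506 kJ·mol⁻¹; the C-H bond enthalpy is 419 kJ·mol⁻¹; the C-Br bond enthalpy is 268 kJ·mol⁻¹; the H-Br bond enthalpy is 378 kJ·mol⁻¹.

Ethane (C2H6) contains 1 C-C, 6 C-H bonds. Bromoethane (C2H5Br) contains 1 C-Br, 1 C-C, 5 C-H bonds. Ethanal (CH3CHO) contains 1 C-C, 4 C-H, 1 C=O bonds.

Reaction 1:
  Bonds broken (reactants):
    Br-Br: 1 × 196 = 196
    C-C: 1 × 351 = 351
    C-H: 6 × 419 = 2514
    Σ(broken) = 3061 kJ
  Bonds formed (products):
    C-Br: 1 × 268 = 268
    C-C: 1 × 351 = 351
    C-H: 5 × 419 = 2095
    H-Br: 1 × 378 = 378
    Σ(formed) = 3092 kJ
  ΔH_1 = 3061 − 3092 = −31 kJ
Reaction 2:
  Bonds broken (reactants):
    C-C: 2 × 351 = 702
    C-H: 8 × 419 = 3352
    C=O: 2 × 786 = 1572
    O=O: 5 × 506 = 2530
    Σ(broken) = 8156 kJ
  Bonds formed (products):
    C=O: 8 × 786 = 6288
    O-H: 8 × 455 = 3640
    Σ(formed) = 9928 kJ
  ΔH_2 = 8156 − 9928 = −1772 kJ
ΔH_1 − ΔH_2 = +1741 kJ, so reaction 2 has the more negative ΔH; |ΔH_1 − ΔH_2| = 1741 kJ.

Reaction 2, by 1741 kJ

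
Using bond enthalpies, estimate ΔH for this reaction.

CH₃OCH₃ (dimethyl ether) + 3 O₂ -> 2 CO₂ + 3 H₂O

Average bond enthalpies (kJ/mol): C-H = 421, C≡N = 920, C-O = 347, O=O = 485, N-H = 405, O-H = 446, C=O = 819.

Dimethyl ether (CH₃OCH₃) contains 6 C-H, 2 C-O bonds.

Bonds broken (reactants):
  C-H: 6 × 421 = 2526
  C-O: 2 × 347 = 694
  O=O: 3 × 485 = 1455
  Σ(broken) = 4675 kJ
Bonds formed (products):
  C=O: 4 × 819 = 3276
  O-H: 6 × 446 = 2676
  Σ(formed) = 5952 kJ
ΔH = Σ(broken) − Σ(formed) = 4675 − 5952 = −1277 kJ

ΔH ≈ −1277 kJ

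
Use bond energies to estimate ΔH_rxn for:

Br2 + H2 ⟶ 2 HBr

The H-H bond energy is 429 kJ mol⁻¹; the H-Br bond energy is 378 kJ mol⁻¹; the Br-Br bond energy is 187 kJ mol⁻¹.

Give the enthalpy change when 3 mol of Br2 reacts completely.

ΔH = −420 kJ

Bonds broken (reactants):
  Br-Br: 1 × 187 = 187
  H-H: 1 × 429 = 429
  Σ(broken) = 616 kJ
Bonds formed (products):
  H-Br: 2 × 378 = 756
  Σ(formed) = 756 kJ
ΔH = Σ(broken) − Σ(formed) = 616 − 756 = −140 kJ
For 3× the reaction as written: 3 × (−140) = −420 kJ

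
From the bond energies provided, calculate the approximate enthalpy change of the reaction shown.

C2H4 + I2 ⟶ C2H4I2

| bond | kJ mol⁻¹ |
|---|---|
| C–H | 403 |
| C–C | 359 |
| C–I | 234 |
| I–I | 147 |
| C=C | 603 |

ΔH ≈ −77 kJ

Bonds broken (reactants):
  C–H: 4 × 403 = 1612
  C=C: 1 × 603 = 603
  I–I: 1 × 147 = 147
  Σ(broken) = 2362 kJ
Bonds formed (products):
  C–C: 1 × 359 = 359
  C–H: 4 × 403 = 1612
  C–I: 2 × 234 = 468
  Σ(formed) = 2439 kJ
ΔH = Σ(broken) − Σ(formed) = 2362 − 2439 = −77 kJ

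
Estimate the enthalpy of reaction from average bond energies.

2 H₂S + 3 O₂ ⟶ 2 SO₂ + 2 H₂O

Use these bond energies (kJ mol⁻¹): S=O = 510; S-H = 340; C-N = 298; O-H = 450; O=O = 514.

Bonds broken (reactants):
  O=O: 3 × 514 = 1542
  S-H: 4 × 340 = 1360
  Σ(broken) = 2902 kJ
Bonds formed (products):
  O-H: 4 × 450 = 1800
  S=O: 4 × 510 = 2040
  Σ(formed) = 3840 kJ
ΔH = Σ(broken) − Σ(formed) = 2902 − 3840 = −938 kJ

ΔH ≈ −938 kJ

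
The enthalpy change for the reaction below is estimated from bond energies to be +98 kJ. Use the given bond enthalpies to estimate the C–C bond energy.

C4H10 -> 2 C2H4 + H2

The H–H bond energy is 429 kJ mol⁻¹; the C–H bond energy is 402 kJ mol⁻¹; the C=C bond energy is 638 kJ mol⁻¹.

Let D be the C–C bond energy.
Σ(broken) = 3×D + 10×402 = 4020 + 3D
Σ(formed) = 8×402 + 2×638 + 1×429 = 4921
ΔH = Σ(broken) − Σ(formed) = (4020 + 3D) − (4921) = −901 + 3D
Setting this equal to +98 kJ gives 3D = 999, so D = 333 kJ/mol.

D(C–C) ≈ 333 kJ/mol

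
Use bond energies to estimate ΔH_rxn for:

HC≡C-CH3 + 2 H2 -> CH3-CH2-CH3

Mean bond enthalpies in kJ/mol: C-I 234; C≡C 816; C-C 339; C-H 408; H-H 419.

ΔH ≈ −317 kJ

Bonds broken (reactants):
  C≡C: 1 × 816 = 816
  C-C: 1 × 339 = 339
  C-H: 4 × 408 = 1632
  H-H: 2 × 419 = 838
  Σ(broken) = 3625 kJ
Bonds formed (products):
  C-C: 2 × 339 = 678
  C-H: 8 × 408 = 3264
  Σ(formed) = 3942 kJ
ΔH = Σ(broken) − Σ(formed) = 3625 − 3942 = −317 kJ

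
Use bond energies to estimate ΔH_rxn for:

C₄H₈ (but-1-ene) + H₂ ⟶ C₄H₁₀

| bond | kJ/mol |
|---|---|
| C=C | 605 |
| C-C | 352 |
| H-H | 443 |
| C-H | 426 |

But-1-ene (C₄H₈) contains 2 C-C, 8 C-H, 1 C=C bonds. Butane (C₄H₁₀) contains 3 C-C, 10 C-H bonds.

Bonds broken (reactants):
  C-C: 2 × 352 = 704
  C-H: 8 × 426 = 3408
  C=C: 1 × 605 = 605
  H-H: 1 × 443 = 443
  Σ(broken) = 5160 kJ
Bonds formed (products):
  C-C: 3 × 352 = 1056
  C-H: 10 × 426 = 4260
  Σ(formed) = 5316 kJ
ΔH = Σ(broken) − Σ(formed) = 5160 − 5316 = −156 kJ

ΔH ≈ −156 kJ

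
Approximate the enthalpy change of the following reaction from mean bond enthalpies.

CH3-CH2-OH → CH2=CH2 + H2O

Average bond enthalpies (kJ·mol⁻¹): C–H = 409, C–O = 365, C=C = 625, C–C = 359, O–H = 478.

Bonds broken (reactants):
  C–C: 1 × 359 = 359
  C–H: 5 × 409 = 2045
  C–O: 1 × 365 = 365
  O–H: 1 × 478 = 478
  Σ(broken) = 3247 kJ
Bonds formed (products):
  C–H: 4 × 409 = 1636
  C=C: 1 × 625 = 625
  O–H: 2 × 478 = 956
  Σ(formed) = 3217 kJ
ΔH = Σ(broken) − Σ(formed) = 3247 − 3217 = +30 kJ

ΔH ≈ +30 kJ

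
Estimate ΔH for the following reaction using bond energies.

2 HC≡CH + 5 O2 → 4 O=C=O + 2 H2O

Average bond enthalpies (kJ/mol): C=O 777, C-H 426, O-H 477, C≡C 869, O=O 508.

Bonds broken (reactants):
  C≡C: 2 × 869 = 1738
  C-H: 4 × 426 = 1704
  O=O: 5 × 508 = 2540
  Σ(broken) = 5982 kJ
Bonds formed (products):
  C=O: 8 × 777 = 6216
  O-H: 4 × 477 = 1908
  Σ(formed) = 8124 kJ
ΔH = Σ(broken) − Σ(formed) = 5982 − 8124 = −2142 kJ

ΔH ≈ −2142 kJ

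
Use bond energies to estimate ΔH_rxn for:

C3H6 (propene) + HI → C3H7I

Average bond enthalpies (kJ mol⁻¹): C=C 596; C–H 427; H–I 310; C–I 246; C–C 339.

ΔH ≈ −106 kJ

Bonds broken (reactants):
  C–C: 1 × 339 = 339
  C–H: 6 × 427 = 2562
  C=C: 1 × 596 = 596
  H–I: 1 × 310 = 310
  Σ(broken) = 3807 kJ
Bonds formed (products):
  C–C: 2 × 339 = 678
  C–H: 7 × 427 = 2989
  C–I: 1 × 246 = 246
  Σ(formed) = 3913 kJ
ΔH = Σ(broken) − Σ(formed) = 3807 − 3913 = −106 kJ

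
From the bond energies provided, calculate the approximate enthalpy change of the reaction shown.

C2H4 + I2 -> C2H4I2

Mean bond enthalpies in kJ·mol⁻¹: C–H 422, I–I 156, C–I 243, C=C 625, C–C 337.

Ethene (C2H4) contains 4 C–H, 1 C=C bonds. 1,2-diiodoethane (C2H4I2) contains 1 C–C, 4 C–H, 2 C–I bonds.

Bonds broken (reactants):
  C–H: 4 × 422 = 1688
  C=C: 1 × 625 = 625
  I–I: 1 × 156 = 156
  Σ(broken) = 2469 kJ
Bonds formed (products):
  C–C: 1 × 337 = 337
  C–H: 4 × 422 = 1688
  C–I: 2 × 243 = 486
  Σ(formed) = 2511 kJ
ΔH = Σ(broken) − Σ(formed) = 2469 − 2511 = −42 kJ

ΔH ≈ −42 kJ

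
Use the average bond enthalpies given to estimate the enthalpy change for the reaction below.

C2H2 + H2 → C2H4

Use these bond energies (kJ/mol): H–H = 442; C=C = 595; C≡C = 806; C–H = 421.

Bonds broken (reactants):
  C≡C: 1 × 806 = 806
  C–H: 2 × 421 = 842
  H–H: 1 × 442 = 442
  Σ(broken) = 2090 kJ
Bonds formed (products):
  C–H: 4 × 421 = 1684
  C=C: 1 × 595 = 595
  Σ(formed) = 2279 kJ
ΔH = Σ(broken) − Σ(formed) = 2090 − 2279 = −189 kJ

ΔH ≈ −189 kJ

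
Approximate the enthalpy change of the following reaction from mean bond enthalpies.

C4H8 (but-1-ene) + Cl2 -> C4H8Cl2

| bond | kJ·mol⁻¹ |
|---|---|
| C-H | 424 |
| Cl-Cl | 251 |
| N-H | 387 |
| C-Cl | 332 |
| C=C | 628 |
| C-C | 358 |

Bonds broken (reactants):
  C-C: 2 × 358 = 716
  C-H: 8 × 424 = 3392
  C=C: 1 × 628 = 628
  Cl-Cl: 1 × 251 = 251
  Σ(broken) = 4987 kJ
Bonds formed (products):
  C-C: 3 × 358 = 1074
  C-Cl: 2 × 332 = 664
  C-H: 8 × 424 = 3392
  Σ(formed) = 5130 kJ
ΔH = Σ(broken) − Σ(formed) = 4987 − 5130 = −143 kJ

ΔH ≈ −143 kJ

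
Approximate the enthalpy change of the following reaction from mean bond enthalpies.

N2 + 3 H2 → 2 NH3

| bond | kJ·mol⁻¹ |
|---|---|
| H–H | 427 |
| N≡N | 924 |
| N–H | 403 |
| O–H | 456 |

ΔH ≈ −213 kJ

Bonds broken (reactants):
  H–H: 3 × 427 = 1281
  N≡N: 1 × 924 = 924
  Σ(broken) = 2205 kJ
Bonds formed (products):
  N–H: 6 × 403 = 2418
  Σ(formed) = 2418 kJ
ΔH = Σ(broken) − Σ(formed) = 2205 − 2418 = −213 kJ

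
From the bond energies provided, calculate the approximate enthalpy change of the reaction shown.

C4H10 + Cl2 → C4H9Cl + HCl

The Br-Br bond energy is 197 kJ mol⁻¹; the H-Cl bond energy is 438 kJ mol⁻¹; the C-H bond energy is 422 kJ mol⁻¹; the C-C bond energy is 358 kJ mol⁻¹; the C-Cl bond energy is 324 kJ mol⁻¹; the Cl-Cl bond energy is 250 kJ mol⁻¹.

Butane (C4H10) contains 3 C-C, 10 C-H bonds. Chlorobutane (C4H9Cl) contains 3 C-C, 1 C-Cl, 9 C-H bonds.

Bonds broken (reactants):
  C-C: 3 × 358 = 1074
  C-H: 10 × 422 = 4220
  Cl-Cl: 1 × 250 = 250
  Σ(broken) = 5544 kJ
Bonds formed (products):
  C-C: 3 × 358 = 1074
  C-Cl: 1 × 324 = 324
  C-H: 9 × 422 = 3798
  H-Cl: 1 × 438 = 438
  Σ(formed) = 5634 kJ
ΔH = Σ(broken) − Σ(formed) = 5544 − 5634 = −90 kJ

ΔH ≈ −90 kJ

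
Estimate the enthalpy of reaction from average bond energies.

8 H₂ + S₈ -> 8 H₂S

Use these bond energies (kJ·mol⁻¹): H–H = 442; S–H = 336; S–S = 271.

Bonds broken (reactants):
  H–H: 8 × 442 = 3536
  S–S: 8 × 271 = 2168
  Σ(broken) = 5704 kJ
Bonds formed (products):
  S–H: 16 × 336 = 5376
  Σ(formed) = 5376 kJ
ΔH = Σ(broken) − Σ(formed) = 5704 − 5376 = +328 kJ

ΔH ≈ +328 kJ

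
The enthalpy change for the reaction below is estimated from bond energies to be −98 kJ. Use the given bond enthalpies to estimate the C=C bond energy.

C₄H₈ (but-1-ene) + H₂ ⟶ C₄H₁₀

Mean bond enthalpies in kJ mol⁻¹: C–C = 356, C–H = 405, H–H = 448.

D(C=C) ≈ 620 kJ/mol

Let D be the C=C bond energy.
Σ(broken) = 2×356 + 8×405 + 1×D + 1×448 = 4400 + D
Σ(formed) = 3×356 + 10×405 = 5118
ΔH = Σ(broken) − Σ(formed) = (4400 + D) − (5118) = −718 + D
Setting this equal to −98 kJ gives D = 620 kJ/mol.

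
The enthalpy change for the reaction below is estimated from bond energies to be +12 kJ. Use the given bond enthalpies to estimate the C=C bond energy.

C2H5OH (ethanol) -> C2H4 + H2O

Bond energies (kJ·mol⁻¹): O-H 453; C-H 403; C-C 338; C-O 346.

D(C=C) ≈ 622 kJ/mol

Let D be the C=C bond energy.
Σ(broken) = 1×338 + 5×403 + 1×346 + 1×453 = 3152
Σ(formed) = 4×403 + 1×D + 2×453 = 2518 + D
ΔH = Σ(broken) − Σ(formed) = (3152) − (2518 + D) = +634 − D
Setting this equal to +12 kJ gives D = 622 kJ/mol.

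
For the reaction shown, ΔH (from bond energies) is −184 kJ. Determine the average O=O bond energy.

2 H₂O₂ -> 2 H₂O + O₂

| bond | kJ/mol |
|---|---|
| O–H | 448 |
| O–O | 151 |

Let D be the O=O bond energy.
Σ(broken) = 4×448 + 2×151 = 2094
Σ(formed) = 4×448 + 1×D = 1792 + D
ΔH = Σ(broken) − Σ(formed) = (2094) − (1792 + D) = +302 − D
Setting this equal to −184 kJ gives D = 486 kJ/mol.

D(O=O) ≈ 486 kJ/mol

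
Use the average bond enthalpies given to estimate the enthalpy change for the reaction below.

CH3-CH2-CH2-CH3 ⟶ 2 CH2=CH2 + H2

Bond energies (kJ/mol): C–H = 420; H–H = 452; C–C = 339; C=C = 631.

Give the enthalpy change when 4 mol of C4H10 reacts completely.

ΔH = +572 kJ

Bonds broken (reactants):
  C–C: 3 × 339 = 1017
  C–H: 10 × 420 = 4200
  Σ(broken) = 5217 kJ
Bonds formed (products):
  C–H: 8 × 420 = 3360
  C=C: 2 × 631 = 1262
  H–H: 1 × 452 = 452
  Σ(formed) = 5074 kJ
ΔH = Σ(broken) − Σ(formed) = 5217 − 5074 = +143 kJ
For 4× the reaction as written: 4 × (+143) = +572 kJ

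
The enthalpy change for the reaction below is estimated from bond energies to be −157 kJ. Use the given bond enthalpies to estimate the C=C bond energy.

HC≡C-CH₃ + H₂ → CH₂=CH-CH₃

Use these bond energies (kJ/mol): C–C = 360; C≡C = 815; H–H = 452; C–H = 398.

Let D be the C=C bond energy.
Σ(broken) = 1×815 + 1×360 + 4×398 + 1×452 = 3219
Σ(formed) = 1×360 + 6×398 + 1×D = 2748 + D
ΔH = Σ(broken) − Σ(formed) = (3219) − (2748 + D) = +471 − D
Setting this equal to −157 kJ gives D = 628 kJ/mol.

D(C=C) ≈ 628 kJ/mol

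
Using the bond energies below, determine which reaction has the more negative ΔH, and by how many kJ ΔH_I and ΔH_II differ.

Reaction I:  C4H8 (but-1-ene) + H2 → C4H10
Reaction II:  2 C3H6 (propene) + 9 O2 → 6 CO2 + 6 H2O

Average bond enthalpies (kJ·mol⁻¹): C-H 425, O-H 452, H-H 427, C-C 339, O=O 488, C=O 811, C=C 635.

Reaction I:
  Bonds broken (reactants):
    C-C: 2 × 339 = 678
    C-H: 8 × 425 = 3400
    C=C: 1 × 635 = 635
    H-H: 1 × 427 = 427
    Σ(broken) = 5140 kJ
  Bonds formed (products):
    C-C: 3 × 339 = 1017
    C-H: 10 × 425 = 4250
    Σ(formed) = 5267 kJ
  ΔH_I = 5140 − 5267 = −127 kJ
Reaction II:
  Bonds broken (reactants):
    C-C: 2 × 339 = 678
    C-H: 12 × 425 = 5100
    C=C: 2 × 635 = 1270
    O=O: 9 × 488 = 4392
    Σ(broken) = 11440 kJ
  Bonds formed (products):
    C=O: 12 × 811 = 9732
    O-H: 12 × 452 = 5424
    Σ(formed) = 15156 kJ
  ΔH_II = 11440 − 15156 = −3716 kJ
ΔH_I − ΔH_II = +3589 kJ, so reaction II has the more negative ΔH; |ΔH_I − ΔH_II| = 3589 kJ.

Reaction II, by 3589 kJ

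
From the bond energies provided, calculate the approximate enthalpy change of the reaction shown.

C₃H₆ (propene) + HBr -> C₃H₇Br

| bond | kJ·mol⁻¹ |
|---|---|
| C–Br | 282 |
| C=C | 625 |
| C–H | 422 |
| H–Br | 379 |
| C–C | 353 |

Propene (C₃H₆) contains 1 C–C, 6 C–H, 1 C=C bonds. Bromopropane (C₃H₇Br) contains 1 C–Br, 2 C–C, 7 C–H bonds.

ΔH ≈ −53 kJ

Bonds broken (reactants):
  C–C: 1 × 353 = 353
  C–H: 6 × 422 = 2532
  C=C: 1 × 625 = 625
  H–Br: 1 × 379 = 379
  Σ(broken) = 3889 kJ
Bonds formed (products):
  C–Br: 1 × 282 = 282
  C–C: 2 × 353 = 706
  C–H: 7 × 422 = 2954
  Σ(formed) = 3942 kJ
ΔH = Σ(broken) − Σ(formed) = 3889 − 3942 = −53 kJ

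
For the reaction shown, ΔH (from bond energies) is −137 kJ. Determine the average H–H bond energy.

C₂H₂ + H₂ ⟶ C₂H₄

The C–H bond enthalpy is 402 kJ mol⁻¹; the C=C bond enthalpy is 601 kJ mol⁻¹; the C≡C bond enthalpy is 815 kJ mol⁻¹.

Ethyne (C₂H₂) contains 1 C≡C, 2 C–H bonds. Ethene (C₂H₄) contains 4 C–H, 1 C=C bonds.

Let D be the H–H bond energy.
Σ(broken) = 1×815 + 2×402 + 1×D = 1619 + D
Σ(formed) = 4×402 + 1×601 = 2209
ΔH = Σ(broken) − Σ(formed) = (1619 + D) − (2209) = −590 + D
Setting this equal to −137 kJ gives D = 453 kJ/mol.

D(H–H) ≈ 453 kJ/mol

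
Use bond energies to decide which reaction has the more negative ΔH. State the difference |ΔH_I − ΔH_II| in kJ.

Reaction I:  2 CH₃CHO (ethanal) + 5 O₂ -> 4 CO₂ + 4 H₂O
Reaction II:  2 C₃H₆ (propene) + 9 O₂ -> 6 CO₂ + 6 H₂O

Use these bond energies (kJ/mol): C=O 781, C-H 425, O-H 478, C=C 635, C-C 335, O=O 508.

Reaction II, by 1596 kJ

Reaction I:
  Bonds broken (reactants):
    C-C: 2 × 335 = 670
    C-H: 8 × 425 = 3400
    C=O: 2 × 781 = 1562
    O=O: 5 × 508 = 2540
    Σ(broken) = 8172 kJ
  Bonds formed (products):
    C=O: 8 × 781 = 6248
    O-H: 8 × 478 = 3824
    Σ(formed) = 10072 kJ
  ΔH_I = 8172 − 10072 = −1900 kJ
Reaction II:
  Bonds broken (reactants):
    C-C: 2 × 335 = 670
    C-H: 12 × 425 = 5100
    C=C: 2 × 635 = 1270
    O=O: 9 × 508 = 4572
    Σ(broken) = 11612 kJ
  Bonds formed (products):
    C=O: 12 × 781 = 9372
    O-H: 12 × 478 = 5736
    Σ(formed) = 15108 kJ
  ΔH_II = 11612 − 15108 = −3496 kJ
ΔH_I − ΔH_II = +1596 kJ, so reaction II has the more negative ΔH; |ΔH_I − ΔH_II| = 1596 kJ.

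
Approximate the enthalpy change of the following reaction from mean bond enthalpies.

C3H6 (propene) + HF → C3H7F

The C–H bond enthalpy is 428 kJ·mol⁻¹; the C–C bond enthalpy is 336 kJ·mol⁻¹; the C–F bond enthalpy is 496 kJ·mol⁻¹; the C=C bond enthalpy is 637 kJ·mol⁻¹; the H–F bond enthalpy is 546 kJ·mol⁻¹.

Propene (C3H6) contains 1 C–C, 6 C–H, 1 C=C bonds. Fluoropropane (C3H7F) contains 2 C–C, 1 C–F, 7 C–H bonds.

Bonds broken (reactants):
  C–C: 1 × 336 = 336
  C–H: 6 × 428 = 2568
  C=C: 1 × 637 = 637
  H–F: 1 × 546 = 546
  Σ(broken) = 4087 kJ
Bonds formed (products):
  C–C: 2 × 336 = 672
  C–F: 1 × 496 = 496
  C–H: 7 × 428 = 2996
  Σ(formed) = 4164 kJ
ΔH = Σ(broken) − Σ(formed) = 4087 − 4164 = −77 kJ

ΔH ≈ −77 kJ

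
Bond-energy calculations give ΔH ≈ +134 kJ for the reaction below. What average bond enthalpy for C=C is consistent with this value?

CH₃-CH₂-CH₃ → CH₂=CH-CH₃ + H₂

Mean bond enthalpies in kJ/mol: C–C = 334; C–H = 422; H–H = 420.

D(C=C) ≈ 624 kJ/mol

Let D be the C=C bond energy.
Σ(broken) = 2×334 + 8×422 = 4044
Σ(formed) = 1×334 + 6×422 + 1×D + 1×420 = 3286 + D
ΔH = Σ(broken) − Σ(formed) = (4044) − (3286 + D) = +758 − D
Setting this equal to +134 kJ gives D = 624 kJ/mol.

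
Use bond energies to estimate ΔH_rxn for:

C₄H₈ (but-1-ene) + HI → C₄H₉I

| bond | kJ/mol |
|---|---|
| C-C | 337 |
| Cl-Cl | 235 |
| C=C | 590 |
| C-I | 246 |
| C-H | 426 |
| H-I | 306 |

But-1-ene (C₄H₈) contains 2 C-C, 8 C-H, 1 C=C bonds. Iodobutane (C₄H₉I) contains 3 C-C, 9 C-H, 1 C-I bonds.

ΔH ≈ −113 kJ

Bonds broken (reactants):
  C-C: 2 × 337 = 674
  C-H: 8 × 426 = 3408
  C=C: 1 × 590 = 590
  H-I: 1 × 306 = 306
  Σ(broken) = 4978 kJ
Bonds formed (products):
  C-C: 3 × 337 = 1011
  C-H: 9 × 426 = 3834
  C-I: 1 × 246 = 246
  Σ(formed) = 5091 kJ
ΔH = Σ(broken) − Σ(formed) = 4978 − 5091 = −113 kJ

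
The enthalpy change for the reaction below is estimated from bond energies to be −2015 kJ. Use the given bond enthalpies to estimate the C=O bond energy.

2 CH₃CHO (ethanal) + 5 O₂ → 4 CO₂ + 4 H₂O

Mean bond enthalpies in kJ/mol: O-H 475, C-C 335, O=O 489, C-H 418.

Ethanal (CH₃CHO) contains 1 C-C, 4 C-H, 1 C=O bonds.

D(C=O) ≈ 779 kJ/mol

Let D be the C=O bond energy.
Σ(broken) = 2×335 + 8×418 + 2×D + 5×489 = 6459 + 2D
Σ(formed) = 8×D + 8×475 = 3800 + 8D
ΔH = Σ(broken) − Σ(formed) = (6459 + 2D) − (3800 + 8D) = +2659 − 6D
Setting this equal to −2015 kJ gives 6D = 4674, so D = 779 kJ/mol.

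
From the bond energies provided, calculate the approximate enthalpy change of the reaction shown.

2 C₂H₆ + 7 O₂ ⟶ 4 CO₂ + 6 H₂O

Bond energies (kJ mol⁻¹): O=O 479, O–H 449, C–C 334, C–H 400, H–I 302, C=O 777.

Bonds broken (reactants):
  C–C: 2 × 334 = 668
  C–H: 12 × 400 = 4800
  O=O: 7 × 479 = 3353
  Σ(broken) = 8821 kJ
Bonds formed (products):
  C=O: 8 × 777 = 6216
  O–H: 12 × 449 = 5388
  Σ(formed) = 11604 kJ
ΔH = Σ(broken) − Σ(formed) = 8821 − 11604 = −2783 kJ

ΔH ≈ −2783 kJ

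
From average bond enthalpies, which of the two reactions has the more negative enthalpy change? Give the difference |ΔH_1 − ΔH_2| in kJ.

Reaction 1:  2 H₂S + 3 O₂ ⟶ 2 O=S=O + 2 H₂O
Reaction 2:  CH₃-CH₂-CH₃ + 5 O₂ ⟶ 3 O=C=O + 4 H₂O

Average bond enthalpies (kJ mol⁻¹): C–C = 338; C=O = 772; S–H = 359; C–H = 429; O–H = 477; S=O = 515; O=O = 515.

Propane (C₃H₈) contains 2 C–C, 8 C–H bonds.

Reaction 1:
  Bonds broken (reactants):
    O=O: 3 × 515 = 1545
    S–H: 4 × 359 = 1436
    Σ(broken) = 2981 kJ
  Bonds formed (products):
    O–H: 4 × 477 = 1908
    S=O: 4 × 515 = 2060
    Σ(formed) = 3968 kJ
  ΔH_1 = 2981 − 3968 = −987 kJ
Reaction 2:
  Bonds broken (reactants):
    C–C: 2 × 338 = 676
    C–H: 8 × 429 = 3432
    O=O: 5 × 515 = 2575
    Σ(broken) = 6683 kJ
  Bonds formed (products):
    C=O: 6 × 772 = 4632
    O–H: 8 × 477 = 3816
    Σ(formed) = 8448 kJ
  ΔH_2 = 6683 − 8448 = −1765 kJ
ΔH_1 − ΔH_2 = +778 kJ, so reaction 2 has the more negative ΔH; |ΔH_1 − ΔH_2| = 778 kJ.

Reaction 2, by 778 kJ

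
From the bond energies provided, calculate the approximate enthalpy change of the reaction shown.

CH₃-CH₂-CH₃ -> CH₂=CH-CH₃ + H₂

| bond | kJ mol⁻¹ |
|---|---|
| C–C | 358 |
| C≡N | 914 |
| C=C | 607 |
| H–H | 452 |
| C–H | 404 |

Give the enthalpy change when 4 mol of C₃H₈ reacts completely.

Bonds broken (reactants):
  C–C: 2 × 358 = 716
  C–H: 8 × 404 = 3232
  Σ(broken) = 3948 kJ
Bonds formed (products):
  C–C: 1 × 358 = 358
  C–H: 6 × 404 = 2424
  C=C: 1 × 607 = 607
  H–H: 1 × 452 = 452
  Σ(formed) = 3841 kJ
ΔH = Σ(broken) − Σ(formed) = 3948 − 3841 = +107 kJ
For 4× the reaction as written: 4 × (+107) = +428 kJ

ΔH = +428 kJ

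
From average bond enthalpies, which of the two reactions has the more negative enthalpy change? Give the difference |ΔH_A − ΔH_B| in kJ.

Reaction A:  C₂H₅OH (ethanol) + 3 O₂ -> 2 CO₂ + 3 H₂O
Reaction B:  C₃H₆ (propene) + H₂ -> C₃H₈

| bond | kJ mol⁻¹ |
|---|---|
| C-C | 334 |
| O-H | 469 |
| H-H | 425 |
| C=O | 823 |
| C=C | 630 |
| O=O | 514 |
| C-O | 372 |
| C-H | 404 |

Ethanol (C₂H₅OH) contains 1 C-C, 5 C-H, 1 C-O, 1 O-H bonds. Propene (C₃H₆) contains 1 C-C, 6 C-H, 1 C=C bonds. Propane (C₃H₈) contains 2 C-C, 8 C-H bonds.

Reaction A:
  Bonds broken (reactants):
    C-C: 1 × 334 = 334
    C-H: 5 × 404 = 2020
    C-O: 1 × 372 = 372
    O-H: 1 × 469 = 469
    O=O: 3 × 514 = 1542
    Σ(broken) = 4737 kJ
  Bonds formed (products):
    C=O: 4 × 823 = 3292
    O-H: 6 × 469 = 2814
    Σ(formed) = 6106 kJ
  ΔH_A = 4737 − 6106 = −1369 kJ
Reaction B:
  Bonds broken (reactants):
    C-C: 1 × 334 = 334
    C-H: 6 × 404 = 2424
    C=C: 1 × 630 = 630
    H-H: 1 × 425 = 425
    Σ(broken) = 3813 kJ
  Bonds formed (products):
    C-C: 2 × 334 = 668
    C-H: 8 × 404 = 3232
    Σ(formed) = 3900 kJ
  ΔH_B = 3813 − 3900 = −87 kJ
ΔH_A − ΔH_B = −1282 kJ, so reaction A has the more negative ΔH; |ΔH_A − ΔH_B| = 1282 kJ.

Reaction A, by 1282 kJ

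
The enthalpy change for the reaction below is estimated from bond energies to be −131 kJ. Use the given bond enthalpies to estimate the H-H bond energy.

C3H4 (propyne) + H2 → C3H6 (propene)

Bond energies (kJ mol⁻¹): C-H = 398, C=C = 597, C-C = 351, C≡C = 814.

Let D be the H-H bond energy.
Σ(broken) = 1×814 + 1×351 + 4×398 + 1×D = 2757 + D
Σ(formed) = 1×351 + 6×398 + 1×597 = 3336
ΔH = Σ(broken) − Σ(formed) = (2757 + D) − (3336) = −579 + D
Setting this equal to −131 kJ gives D = 448 kJ/mol.

D(H-H) ≈ 448 kJ/mol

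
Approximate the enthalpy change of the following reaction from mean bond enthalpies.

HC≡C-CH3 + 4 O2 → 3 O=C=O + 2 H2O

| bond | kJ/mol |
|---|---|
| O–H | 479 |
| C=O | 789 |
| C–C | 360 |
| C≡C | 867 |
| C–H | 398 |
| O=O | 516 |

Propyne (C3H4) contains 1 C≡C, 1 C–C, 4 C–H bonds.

ΔH ≈ −1767 kJ

Bonds broken (reactants):
  C≡C: 1 × 867 = 867
  C–C: 1 × 360 = 360
  C–H: 4 × 398 = 1592
  O=O: 4 × 516 = 2064
  Σ(broken) = 4883 kJ
Bonds formed (products):
  C=O: 6 × 789 = 4734
  O–H: 4 × 479 = 1916
  Σ(formed) = 6650 kJ
ΔH = Σ(broken) − Σ(formed) = 4883 − 6650 = −1767 kJ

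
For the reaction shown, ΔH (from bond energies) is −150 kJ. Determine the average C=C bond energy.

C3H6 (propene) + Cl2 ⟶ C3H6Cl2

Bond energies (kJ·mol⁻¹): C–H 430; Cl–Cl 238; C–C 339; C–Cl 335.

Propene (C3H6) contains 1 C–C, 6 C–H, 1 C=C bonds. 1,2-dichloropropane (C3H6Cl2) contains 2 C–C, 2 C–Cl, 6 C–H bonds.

Let D be the C=C bond energy.
Σ(broken) = 1×339 + 6×430 + 1×D + 1×238 = 3157 + D
Σ(formed) = 2×339 + 2×335 + 6×430 = 3928
ΔH = Σ(broken) − Σ(formed) = (3157 + D) − (3928) = −771 + D
Setting this equal to −150 kJ gives D = 621 kJ/mol.

D(C=C) ≈ 621 kJ/mol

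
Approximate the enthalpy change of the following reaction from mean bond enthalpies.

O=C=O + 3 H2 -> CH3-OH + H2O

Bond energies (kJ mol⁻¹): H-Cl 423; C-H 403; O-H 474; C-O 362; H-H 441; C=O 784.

Bonds broken (reactants):
  C=O: 2 × 784 = 1568
  H-H: 3 × 441 = 1323
  Σ(broken) = 2891 kJ
Bonds formed (products):
  C-H: 3 × 403 = 1209
  C-O: 1 × 362 = 362
  O-H: 3 × 474 = 1422
  Σ(formed) = 2993 kJ
ΔH = Σ(broken) − Σ(formed) = 2891 − 2993 = −102 kJ

ΔH ≈ −102 kJ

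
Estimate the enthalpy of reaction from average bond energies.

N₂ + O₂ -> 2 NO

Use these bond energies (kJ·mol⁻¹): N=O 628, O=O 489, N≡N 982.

ΔH ≈ +215 kJ

Bonds broken (reactants):
  N≡N: 1 × 982 = 982
  O=O: 1 × 489 = 489
  Σ(broken) = 1471 kJ
Bonds formed (products):
  N=O: 2 × 628 = 1256
  Σ(formed) = 1256 kJ
ΔH = Σ(broken) − Σ(formed) = 1471 − 1256 = +215 kJ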